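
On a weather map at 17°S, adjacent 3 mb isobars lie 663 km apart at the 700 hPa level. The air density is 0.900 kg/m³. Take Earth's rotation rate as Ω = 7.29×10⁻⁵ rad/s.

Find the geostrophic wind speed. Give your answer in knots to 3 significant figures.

Coriolis parameter at 17°S:
f = 2Ω sin φ = 2 × 7.29×10⁻⁵ × sin 17° = 4.26×10⁻⁵ s⁻¹
Pressure gradient: |∂P/∂n| = 300 Pa / 663000 m = 4.52×10⁻⁴ Pa/m
Geostrophic balance (pressure-gradient force = Coriolis force):
V_g = (1/(fρ)) |∂P/∂n| = 4.52×10⁻⁴ / (4.26×10⁻⁵ × 0.900) = 11.8 m/s
Converting: 11.8 m/s × 1.944 = 22.9 knots

22.9 knots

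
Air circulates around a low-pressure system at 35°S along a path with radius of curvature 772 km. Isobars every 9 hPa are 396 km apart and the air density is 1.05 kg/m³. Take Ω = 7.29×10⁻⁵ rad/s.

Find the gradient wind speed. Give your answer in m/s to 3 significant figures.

19.8 m/s

Coriolis parameter at 35°S:
f = 2Ω sin φ = 2 × 7.29×10⁻⁵ × sin 35° = 8.36×10⁻⁵ s⁻¹
Pressure gradient: |∂P/∂n| = 900 Pa / 396000 m = 2.27×10⁻³ Pa/m
Geostrophic speed: V_g = |∂P/∂n|/(fρ) = 2.27×10⁻³/(8.36×10⁻⁵ × 1.05) = 25.9 m/s
Around a low, centrifugal force acts outward with Coriolis, so pressure-gradient force balances both:
(1/ρ)|∂P/∂n| = fV + V²/R  →  V² + fR·V − fR·V_g = 0
With fR = 8.36×10⁻⁵ × 772×10³ m = 64.6 m/s:
V = [−fR + √((fR)² + 4 fR V_g)]/2 = [−64.6 + √(64.6² + 4×64.6×25.9)]/2 = 19.8 m/s
Subgeostrophic (V < V_g = 25.9 m/s), as expected around a low.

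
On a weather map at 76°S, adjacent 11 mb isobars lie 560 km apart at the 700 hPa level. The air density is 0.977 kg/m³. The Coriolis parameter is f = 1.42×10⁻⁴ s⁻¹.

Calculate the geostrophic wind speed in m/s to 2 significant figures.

14 m/s

Pressure gradient: |∂P/∂n| = 1100 Pa / 560000 m = 1.96×10⁻³ Pa/m
Geostrophic balance (pressure-gradient force = Coriolis force):
V_g = (1/(fρ)) |∂P/∂n| = 1.96×10⁻³ / (1.42×10⁻⁴ × 0.977) = 14.2 m/s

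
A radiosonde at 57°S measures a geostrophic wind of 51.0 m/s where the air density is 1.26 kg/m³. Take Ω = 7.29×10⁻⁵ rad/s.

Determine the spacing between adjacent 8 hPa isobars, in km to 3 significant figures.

Coriolis parameter at 57°S:
f = 2Ω sin φ = 2 × 7.29×10⁻⁵ × sin 57° = 1.22×10⁻⁴ s⁻¹
Geostrophic balance rearranged: |∂P/∂n| = f ρ V_g
|∂P/∂n| = 1.22×10⁻⁴ × 1.26 × 51.0 = 7.86×10⁻³ Pa/m
Isobar spacing: Δn = ΔP/|∂P/∂n| = 800 Pa / 7.86×10⁻³ Pa/m = 101812 m ≈ 102 km

102 km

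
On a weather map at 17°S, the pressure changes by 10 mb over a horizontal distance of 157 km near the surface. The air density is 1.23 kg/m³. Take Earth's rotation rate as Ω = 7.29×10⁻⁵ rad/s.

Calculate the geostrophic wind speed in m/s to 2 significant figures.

Coriolis parameter at 17°S:
f = 2Ω sin φ = 2 × 7.29×10⁻⁵ × sin 17° = 4.26×10⁻⁵ s⁻¹
Pressure gradient: |∂P/∂n| = 1000 Pa / 157000 m = 6.37×10⁻³ Pa/m
Geostrophic balance (pressure-gradient force = Coriolis force):
V_g = (1/(fρ)) |∂P/∂n| = 6.37×10⁻³ / (4.26×10⁻⁵ × 1.23) = 121 m/s

120 m/s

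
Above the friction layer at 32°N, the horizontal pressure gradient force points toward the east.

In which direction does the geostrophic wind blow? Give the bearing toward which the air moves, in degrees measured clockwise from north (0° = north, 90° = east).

The pressure-gradient force points toward the east (bearing 090°).
Geostrophic balance: in the Northern Hemisphere the Coriolis force deflects motion to the right, so the geostrophic wind blows 90° to the right of the pressure-gradient force (low pressure on the left).
Rotating 090° by 90° clockwise gives 180° — the wind blows toward the south.

180°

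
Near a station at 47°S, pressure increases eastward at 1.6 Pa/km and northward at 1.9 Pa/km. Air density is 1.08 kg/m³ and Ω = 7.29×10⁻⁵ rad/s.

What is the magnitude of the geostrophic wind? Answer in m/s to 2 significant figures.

22 m/s

Coriolis parameter at 47°S:
f = 2Ω sin φ = 2 × 7.29×10⁻⁵ × sin 47° = 1.07×10⁻⁴ s⁻¹
In the Southern Hemisphere f is negative: f = −1.07×10⁻⁴ s⁻¹.
Component geostrophic relations (x east, y north):
u_g = −(1/(fρ)) ∂P/∂y,  v_g = (1/(fρ)) ∂P/∂x
u_g = −(1.9×10⁻³)/(−1.07×10⁻⁴ × 1.08) = 16.5 m/s;  v_g = (1.6×10⁻³)/(−1.07×10⁻⁴ × 1.08) = −13.9 m/s
|V_g| = √(u_g² + v_g²) = 21.6 m/s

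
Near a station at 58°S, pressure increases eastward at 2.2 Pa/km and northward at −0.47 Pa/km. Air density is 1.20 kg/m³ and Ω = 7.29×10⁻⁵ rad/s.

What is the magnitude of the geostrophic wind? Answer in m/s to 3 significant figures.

Coriolis parameter at 58°S:
f = 2Ω sin φ = 2 × 7.29×10⁻⁵ × sin 58° = 1.24×10⁻⁴ s⁻¹
In the Southern Hemisphere f is negative: f = −1.24×10⁻⁴ s⁻¹.
Component geostrophic relations (x east, y north):
u_g = −(1/(fρ)) ∂P/∂y,  v_g = (1/(fρ)) ∂P/∂x
u_g = −(−0.47×10⁻³)/(−1.24×10⁻⁴ × 1.20) = −3.17 m/s;  v_g = (2.2×10⁻³)/(−1.24×10⁻⁴ × 1.20) = −14.8 m/s
|V_g| = √(u_g² + v_g²) = 15.2 m/s

15.2 m/s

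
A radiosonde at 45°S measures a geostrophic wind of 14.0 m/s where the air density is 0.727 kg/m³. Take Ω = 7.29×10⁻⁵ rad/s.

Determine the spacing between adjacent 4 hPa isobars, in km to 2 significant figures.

380 km

Coriolis parameter at 45°S:
f = 2Ω sin φ = 2 × 7.29×10⁻⁵ × sin 45° = 1.03×10⁻⁴ s⁻¹
Geostrophic balance rearranged: |∂P/∂n| = f ρ V_g
|∂P/∂n| = 1.03×10⁻⁴ × 0.727 × 14.0 = 1.05×10⁻³ Pa/m
Isobar spacing: Δn = ΔP/|∂P/∂n| = 400 Pa / 1.05×10⁻³ Pa/m = 381202 m ≈ 380 km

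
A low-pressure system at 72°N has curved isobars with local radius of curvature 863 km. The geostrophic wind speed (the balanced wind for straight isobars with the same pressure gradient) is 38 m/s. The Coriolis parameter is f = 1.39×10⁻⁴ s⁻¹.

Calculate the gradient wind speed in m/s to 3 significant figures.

Around a low, centrifugal force acts outward with Coriolis, so pressure-gradient force balances both:
(1/ρ)|∂P/∂n| = fV + V²/R  →  V² + fR·V − fR·V_g = 0
With fR = 1.39×10⁻⁴ × 863×10³ m = 120 m/s:
V = [−fR + √((fR)² + 4 fR V_g)]/2 = [−120 + √(120² + 4×120×38)]/2 = 30.3 m/s
Subgeostrophic (V < V_g = 38 m/s), as expected around a low.

30.3 m/s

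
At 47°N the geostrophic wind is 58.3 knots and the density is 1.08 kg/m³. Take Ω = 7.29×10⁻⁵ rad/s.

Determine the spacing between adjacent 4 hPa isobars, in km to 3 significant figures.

116 km

Coriolis parameter at 47°N:
f = 2Ω sin φ = 2 × 7.29×10⁻⁵ × sin 47° = 1.07×10⁻⁴ s⁻¹
Wind speed in SI: 58.3 knots = 30.0 m/s
Geostrophic balance rearranged: |∂P/∂n| = f ρ V_g
|∂P/∂n| = 1.07×10⁻⁴ × 1.08 × 30.0 = 3.45×10⁻³ Pa/m
Isobar spacing: Δn = ΔP/|∂P/∂n| = 400 Pa / 3.45×10⁻³ Pa/m = 115810 m ≈ 116 km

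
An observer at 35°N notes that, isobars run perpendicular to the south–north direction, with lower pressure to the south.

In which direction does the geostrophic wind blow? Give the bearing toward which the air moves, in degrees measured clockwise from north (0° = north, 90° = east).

270°

The pressure-gradient force points toward the south (bearing 180°).
Geostrophic balance: in the Northern Hemisphere the Coriolis force deflects motion to the right, so the geostrophic wind blows 90° to the right of the pressure-gradient force (low pressure on the left).
Rotating 180° by 90° clockwise gives 270° — the wind blows toward the west.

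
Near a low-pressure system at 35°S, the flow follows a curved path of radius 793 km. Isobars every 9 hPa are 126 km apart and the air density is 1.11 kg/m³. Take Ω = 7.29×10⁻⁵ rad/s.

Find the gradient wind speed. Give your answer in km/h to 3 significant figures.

164 km/h

Coriolis parameter at 35°S:
f = 2Ω sin φ = 2 × 7.29×10⁻⁵ × sin 35° = 8.36×10⁻⁵ s⁻¹
Pressure gradient: |∂P/∂n| = 900 Pa / 126000 m = 7.14×10⁻³ Pa/m
Geostrophic speed: V_g = |∂P/∂n|/(fρ) = 7.14×10⁻³/(8.36×10⁻⁵ × 1.11) = 76.9 m/s
Around a low, centrifugal force acts outward with Coriolis, so pressure-gradient force balances both:
(1/ρ)|∂P/∂n| = fV + V²/R  →  V² + fR·V − fR·V_g = 0
With fR = 8.36×10⁻⁵ × 793×10³ m = 66.3 m/s:
V = [−fR + √((fR)² + 4 fR V_g)]/2 = [−66.3 + √(66.3² + 4×66.3×76.9)]/2 = 45.6 m/s
Subgeostrophic (V < V_g = 76.9 m/s), as expected around a low.
Converting: 45.6 m/s × 3.6 = 164 km/h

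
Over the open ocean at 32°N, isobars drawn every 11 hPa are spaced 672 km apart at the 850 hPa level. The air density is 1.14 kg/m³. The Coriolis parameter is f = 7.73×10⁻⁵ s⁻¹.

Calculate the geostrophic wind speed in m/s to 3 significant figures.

Pressure gradient: |∂P/∂n| = 1100 Pa / 672000 m = 1.64×10⁻³ Pa/m
Geostrophic balance (pressure-gradient force = Coriolis force):
V_g = (1/(fρ)) |∂P/∂n| = 1.64×10⁻³ / (7.73×10⁻⁵ × 1.14) = 18.6 m/s

18.6 m/s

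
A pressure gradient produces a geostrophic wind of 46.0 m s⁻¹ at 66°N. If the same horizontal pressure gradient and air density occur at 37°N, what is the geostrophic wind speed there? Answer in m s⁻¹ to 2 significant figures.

With the same pressure gradient and density, V_g ∝ 1/f ∝ 1/sin φ.
V₂ = V₁ · sin φ₁ / sin φ₂ = 46.0 × sin 66° / sin 37°
V₂ = 46.0 × 0.9135/0.6018 = 70 m s⁻¹

70 m s⁻¹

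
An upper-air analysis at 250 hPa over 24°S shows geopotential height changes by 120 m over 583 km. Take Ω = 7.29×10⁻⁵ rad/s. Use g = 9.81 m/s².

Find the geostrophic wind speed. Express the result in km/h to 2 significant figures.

Coriolis parameter at 24°S:
f = 2Ω sin φ = 2 × 7.29×10⁻⁵ × sin 24° = 5.93×10⁻⁵ s⁻¹
Height gradient: |∂Z/∂n| = 120 m / 583000 m = 2.06×10⁻⁴
On a pressure surface, geostrophic balance gives V_g = (g/f)|∂Z/∂n|:
V_g = 9.81 × 2.06×10⁻⁴ / 5.93×10⁻⁵ = 34.0 m/s
Converting: 34.0 m/s × 3.6 = 120 km/h

120 km/h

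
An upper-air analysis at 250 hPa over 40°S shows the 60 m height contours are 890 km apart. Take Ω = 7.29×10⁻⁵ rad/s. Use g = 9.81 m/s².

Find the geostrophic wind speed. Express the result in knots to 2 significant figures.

Coriolis parameter at 40°S:
f = 2Ω sin φ = 2 × 7.29×10⁻⁵ × sin 40° = 9.37×10⁻⁵ s⁻¹
Height gradient: |∂Z/∂n| = 60 m / 890000 m = 6.74×10⁻⁵
On a pressure surface, geostrophic balance gives V_g = (g/f)|∂Z/∂n|:
V_g = 9.81 × 6.74×10⁻⁵ / 9.37×10⁻⁵ = 7.06 m/s
Converting: 7.06 m/s × 1.944 = 14 knots

14 knots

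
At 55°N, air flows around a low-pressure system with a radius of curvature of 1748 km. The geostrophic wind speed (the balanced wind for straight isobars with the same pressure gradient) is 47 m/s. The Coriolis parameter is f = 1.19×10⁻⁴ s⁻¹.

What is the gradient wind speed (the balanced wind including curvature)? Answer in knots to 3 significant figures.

76.8 knots

Around a low, centrifugal force acts outward with Coriolis, so pressure-gradient force balances both:
(1/ρ)|∂P/∂n| = fV + V²/R  →  V² + fR·V − fR·V_g = 0
With fR = 1.19×10⁻⁴ × 1748×10³ m = 208 m/s:
V = [−fR + √((fR)² + 4 fR V_g)]/2 = [−208 + √(208² + 4×208×47)]/2 = 39.5 m/s
Subgeostrophic (V < V_g = 47 m/s), as expected around a low.
Converting: 39.5 m/s × 1.944 = 76.8 knots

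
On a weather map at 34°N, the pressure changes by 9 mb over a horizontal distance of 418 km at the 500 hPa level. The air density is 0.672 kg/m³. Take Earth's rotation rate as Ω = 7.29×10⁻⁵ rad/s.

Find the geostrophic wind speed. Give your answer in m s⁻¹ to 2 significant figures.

Coriolis parameter at 34°N:
f = 2Ω sin φ = 2 × 7.29×10⁻⁵ × sin 34° = 8.15×10⁻⁵ s⁻¹
Pressure gradient: |∂P/∂n| = 900 Pa / 418000 m = 2.15×10⁻³ Pa/m
Geostrophic balance (pressure-gradient force = Coriolis force):
V_g = (1/(fρ)) |∂P/∂n| = 2.15×10⁻³ / (8.15×10⁻⁵ × 0.672) = 39.3 m/s

39 m s⁻¹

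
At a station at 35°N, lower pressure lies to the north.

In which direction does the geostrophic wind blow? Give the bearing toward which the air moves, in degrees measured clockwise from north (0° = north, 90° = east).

090°

The pressure-gradient force points toward the north (bearing 000°).
Geostrophic balance: in the Northern Hemisphere the Coriolis force deflects motion to the right, so the geostrophic wind blows 90° to the right of the pressure-gradient force (low pressure on the left).
Rotating 000° by 90° clockwise gives 090° — the wind blows toward the east.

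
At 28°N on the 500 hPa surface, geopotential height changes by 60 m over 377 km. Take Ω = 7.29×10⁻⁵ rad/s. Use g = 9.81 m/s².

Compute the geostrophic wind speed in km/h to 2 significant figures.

Coriolis parameter at 28°N:
f = 2Ω sin φ = 2 × 7.29×10⁻⁵ × sin 28° = 6.84×10⁻⁵ s⁻¹
Height gradient: |∂Z/∂n| = 60 m / 377000 m = 1.59×10⁻⁴
On a pressure surface, geostrophic balance gives V_g = (g/f)|∂Z/∂n|:
V_g = 9.81 × 1.59×10⁻⁴ / 6.84×10⁻⁵ = 22.8 m/s
Converting: 22.8 m/s × 3.6 = 82 km/h

82 km/h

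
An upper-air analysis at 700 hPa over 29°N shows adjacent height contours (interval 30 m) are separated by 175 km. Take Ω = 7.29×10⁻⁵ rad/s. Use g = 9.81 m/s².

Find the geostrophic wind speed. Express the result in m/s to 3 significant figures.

Coriolis parameter at 29°N:
f = 2Ω sin φ = 2 × 7.29×10⁻⁵ × sin 29° = 7.07×10⁻⁵ s⁻¹
Height gradient: |∂Z/∂n| = 30 m / 175000 m = 1.71×10⁻⁴
On a pressure surface, geostrophic balance gives V_g = (g/f)|∂Z/∂n|:
V_g = 9.81 × 1.71×10⁻⁴ / 7.07×10⁻⁵ = 23.8 m/s

23.8 m/s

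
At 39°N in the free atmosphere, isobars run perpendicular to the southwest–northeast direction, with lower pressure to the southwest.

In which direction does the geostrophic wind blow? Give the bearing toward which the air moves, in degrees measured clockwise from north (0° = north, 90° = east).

315°

The pressure-gradient force points toward the southwest (bearing 225°).
Geostrophic balance: in the Northern Hemisphere the Coriolis force deflects motion to the right, so the geostrophic wind blows 90° to the right of the pressure-gradient force (low pressure on the left).
Rotating 225° by 90° clockwise gives 315° — the wind blows toward the northwest.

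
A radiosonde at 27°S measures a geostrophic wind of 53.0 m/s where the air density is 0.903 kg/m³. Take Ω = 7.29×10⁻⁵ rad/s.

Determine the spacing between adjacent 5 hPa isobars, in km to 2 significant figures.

160 km

Coriolis parameter at 27°S:
f = 2Ω sin φ = 2 × 7.29×10⁻⁵ × sin 27° = 6.62×10⁻⁵ s⁻¹
Geostrophic balance rearranged: |∂P/∂n| = f ρ V_g
|∂P/∂n| = 6.62×10⁻⁵ × 0.903 × 53.0 = 3.17×10⁻³ Pa/m
Isobar spacing: Δn = ΔP/|∂P/∂n| = 500 Pa / 3.17×10⁻³ Pa/m = 157835 m ≈ 160 km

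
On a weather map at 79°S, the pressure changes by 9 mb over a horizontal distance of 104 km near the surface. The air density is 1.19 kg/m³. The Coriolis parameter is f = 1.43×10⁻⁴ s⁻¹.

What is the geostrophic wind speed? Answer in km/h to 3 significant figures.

183 km/h

Pressure gradient: |∂P/∂n| = 900 Pa / 104000 m = 8.65×10⁻³ Pa/m
Geostrophic balance (pressure-gradient force = Coriolis force):
V_g = (1/(fρ)) |∂P/∂n| = 8.65×10⁻³ / (1.43×10⁻⁴ × 1.19) = 50.9 m/s
Converting: 50.9 m/s × 3.6 = 183 km/h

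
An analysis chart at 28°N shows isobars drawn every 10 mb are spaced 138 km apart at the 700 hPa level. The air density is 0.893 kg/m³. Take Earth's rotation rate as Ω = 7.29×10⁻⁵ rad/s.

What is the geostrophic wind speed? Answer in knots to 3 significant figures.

230 knots

Coriolis parameter at 28°N:
f = 2Ω sin φ = 2 × 7.29×10⁻⁵ × sin 28° = 6.84×10⁻⁵ s⁻¹
Pressure gradient: |∂P/∂n| = 1000 Pa / 138000 m = 7.25×10⁻³ Pa/m
Geostrophic balance (pressure-gradient force = Coriolis force):
V_g = (1/(fρ)) |∂P/∂n| = 7.25×10⁻³ / (6.84×10⁻⁵ × 0.893) = 119 m/s
Converting: 119 m/s × 1.944 = 230 knots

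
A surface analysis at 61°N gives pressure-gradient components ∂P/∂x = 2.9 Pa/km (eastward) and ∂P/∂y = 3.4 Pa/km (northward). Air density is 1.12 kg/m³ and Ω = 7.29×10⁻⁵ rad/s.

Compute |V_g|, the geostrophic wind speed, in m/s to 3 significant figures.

Coriolis parameter at 61°N:
f = 2Ω sin φ = 2 × 7.29×10⁻⁵ × sin 61° = 1.28×10⁻⁴ s⁻¹
Component geostrophic relations (x east, y north):
u_g = −(1/(fρ)) ∂P/∂y,  v_g = (1/(fρ)) ∂P/∂x
u_g = −(3.4×10⁻³)/(1.28×10⁻⁴ × 1.12) = −23.8 m/s;  v_g = (2.9×10⁻³)/(1.28×10⁻⁴ × 1.12) = 20.3 m/s
|V_g| = √(u_g² + v_g²) = 31.3 m/s

31.3 m/s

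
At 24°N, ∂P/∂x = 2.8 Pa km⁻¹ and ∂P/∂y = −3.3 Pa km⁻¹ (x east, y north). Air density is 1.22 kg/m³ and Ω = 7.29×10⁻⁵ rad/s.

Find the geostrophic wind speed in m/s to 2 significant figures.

Coriolis parameter at 24°N:
f = 2Ω sin φ = 2 × 7.29×10⁻⁵ × sin 24° = 5.93×10⁻⁵ s⁻¹
Component geostrophic relations (x east, y north):
u_g = −(1/(fρ)) ∂P/∂y,  v_g = (1/(fρ)) ∂P/∂x
u_g = −(−3.3×10⁻³)/(5.93×10⁻⁵ × 1.22) = 45.6 m/s;  v_g = (2.8×10⁻³)/(5.93×10⁻⁵ × 1.22) = 38.7 m/s
|V_g| = √(u_g² + v_g²) = 59.8 m/s

60 m/s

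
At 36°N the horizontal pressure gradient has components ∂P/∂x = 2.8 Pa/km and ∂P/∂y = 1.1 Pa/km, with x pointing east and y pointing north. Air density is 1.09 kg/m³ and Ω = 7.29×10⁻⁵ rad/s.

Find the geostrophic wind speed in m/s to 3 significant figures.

Coriolis parameter at 36°N:
f = 2Ω sin φ = 2 × 7.29×10⁻⁵ × sin 36° = 8.57×10⁻⁵ s⁻¹
Component geostrophic relations (x east, y north):
u_g = −(1/(fρ)) ∂P/∂y,  v_g = (1/(fρ)) ∂P/∂x
u_g = −(1.1×10⁻³)/(8.57×10⁻⁵ × 1.09) = −11.8 m/s;  v_g = (2.8×10⁻³)/(8.57×10⁻⁵ × 1.09) = 30.0 m/s
|V_g| = √(u_g² + v_g²) = 32.2 m/s

32.2 m/s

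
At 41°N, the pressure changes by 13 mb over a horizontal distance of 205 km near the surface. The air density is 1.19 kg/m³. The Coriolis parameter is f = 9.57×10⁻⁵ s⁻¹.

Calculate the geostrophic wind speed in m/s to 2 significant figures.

56 m/s

Pressure gradient: |∂P/∂n| = 1300 Pa / 205000 m = 6.34×10⁻³ Pa/m
Geostrophic balance (pressure-gradient force = Coriolis force):
V_g = (1/(fρ)) |∂P/∂n| = 6.34×10⁻³ / (9.57×10⁻⁵ × 1.19) = 55.7 m/s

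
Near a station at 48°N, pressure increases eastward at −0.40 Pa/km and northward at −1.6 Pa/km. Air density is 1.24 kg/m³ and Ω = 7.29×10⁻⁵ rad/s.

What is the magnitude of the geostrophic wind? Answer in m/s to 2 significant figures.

12 m/s

Coriolis parameter at 48°N:
f = 2Ω sin φ = 2 × 7.29×10⁻⁵ × sin 48° = 1.08×10⁻⁴ s⁻¹
Component geostrophic relations (x east, y north):
u_g = −(1/(fρ)) ∂P/∂y,  v_g = (1/(fρ)) ∂P/∂x
u_g = −(−1.6×10⁻³)/(1.08×10⁻⁴ × 1.24) = 11.9 m/s;  v_g = (−0.40×10⁻³)/(1.08×10⁻⁴ × 1.24) = −2.98 m/s
|V_g| = √(u_g² + v_g²) = 12.3 m/s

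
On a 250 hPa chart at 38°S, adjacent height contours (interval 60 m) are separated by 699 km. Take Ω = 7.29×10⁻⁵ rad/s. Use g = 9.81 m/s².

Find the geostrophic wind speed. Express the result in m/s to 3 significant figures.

Coriolis parameter at 38°S:
f = 2Ω sin φ = 2 × 7.29×10⁻⁵ × sin 38° = 8.98×10⁻⁵ s⁻¹
Height gradient: |∂Z/∂n| = 60 m / 699000 m = 8.58×10⁻⁵
On a pressure surface, geostrophic balance gives V_g = (g/f)|∂Z/∂n|:
V_g = 9.81 × 8.58×10⁻⁵ / 8.98×10⁻⁵ = 9.38 m/s

9.38 m/s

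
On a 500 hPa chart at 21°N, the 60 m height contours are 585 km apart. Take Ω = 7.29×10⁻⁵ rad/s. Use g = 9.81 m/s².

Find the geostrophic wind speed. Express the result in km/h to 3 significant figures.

Coriolis parameter at 21°N:
f = 2Ω sin φ = 2 × 7.29×10⁻⁵ × sin 21° = 5.23×10⁻⁵ s⁻¹
Height gradient: |∂Z/∂n| = 60 m / 585000 m = 1.03×10⁻⁴
On a pressure surface, geostrophic balance gives V_g = (g/f)|∂Z/∂n|:
V_g = 9.81 × 1.03×10⁻⁴ / 5.23×10⁻⁵ = 19.3 m/s
Converting: 19.3 m/s × 3.6 = 69.3 km/h

69.3 km/h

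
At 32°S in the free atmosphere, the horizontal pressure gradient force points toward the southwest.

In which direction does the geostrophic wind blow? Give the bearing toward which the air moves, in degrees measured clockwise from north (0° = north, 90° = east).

The pressure-gradient force points toward the southwest (bearing 225°).
Geostrophic balance: in the Southern Hemisphere the Coriolis force deflects motion to the left, so the geostrophic wind blows 90° to the left of the pressure-gradient force (low pressure on the right).
Rotating 225° by 90° counterclockwise gives 135° — the wind blows toward the southeast.

135°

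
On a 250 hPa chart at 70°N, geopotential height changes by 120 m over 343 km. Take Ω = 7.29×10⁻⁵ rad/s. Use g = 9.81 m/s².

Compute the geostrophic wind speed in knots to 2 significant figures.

49 knots

Coriolis parameter at 70°N:
f = 2Ω sin φ = 2 × 7.29×10⁻⁵ × sin 70° = 1.37×10⁻⁴ s⁻¹
Height gradient: |∂Z/∂n| = 120 m / 343000 m = 3.50×10⁻⁴
On a pressure surface, geostrophic balance gives V_g = (g/f)|∂Z/∂n|:
V_g = 9.81 × 3.50×10⁻⁴ / 1.37×10⁻⁴ = 25.1 m/s
Converting: 25.1 m/s × 1.944 = 49 knots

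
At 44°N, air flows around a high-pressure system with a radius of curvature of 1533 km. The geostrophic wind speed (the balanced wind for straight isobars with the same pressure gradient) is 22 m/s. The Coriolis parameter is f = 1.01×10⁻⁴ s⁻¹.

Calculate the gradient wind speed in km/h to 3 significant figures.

Around a high, pressure-gradient force acts outward with centrifugal, so Coriolis balances both:
fV = (1/ρ)|∂P/∂n| + V²/R  →  V² − fR·V + fR·V_g = 0
With fR = 1.01×10⁻⁴ × 1533×10³ m = 155 m/s:
V = [fR − √((fR)² − 4 fR V_g)]/2 = [155 − √(155² − 4×155×22)]/2 = 26.6 m/s
Supergeostrophic (V > V_g = 22 m/s), as expected around a high.
Converting: 26.6 m/s × 3.6 = 95.6 km/h

95.6 km/h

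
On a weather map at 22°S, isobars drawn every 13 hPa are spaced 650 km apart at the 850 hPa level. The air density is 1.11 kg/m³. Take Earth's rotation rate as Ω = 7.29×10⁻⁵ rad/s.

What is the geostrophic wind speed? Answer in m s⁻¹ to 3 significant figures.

Coriolis parameter at 22°S:
f = 2Ω sin φ = 2 × 7.29×10⁻⁵ × sin 22° = 5.46×10⁻⁵ s⁻¹
Pressure gradient: |∂P/∂n| = 1300 Pa / 650000 m = 2.00×10⁻³ Pa/m
Geostrophic balance (pressure-gradient force = Coriolis force):
V_g = (1/(fρ)) |∂P/∂n| = 2.00×10⁻³ / (5.46×10⁻⁵ × 1.11) = 33.0 m/s

33.0 m s⁻¹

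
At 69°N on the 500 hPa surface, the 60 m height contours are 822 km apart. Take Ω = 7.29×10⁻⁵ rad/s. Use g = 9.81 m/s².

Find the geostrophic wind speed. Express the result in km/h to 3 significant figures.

Coriolis parameter at 69°N:
f = 2Ω sin φ = 2 × 7.29×10⁻⁵ × sin 69° = 1.36×10⁻⁴ s⁻¹
Height gradient: |∂Z/∂n| = 60 m / 822000 m = 7.30×10⁻⁵
On a pressure surface, geostrophic balance gives V_g = (g/f)|∂Z/∂n|:
V_g = 9.81 × 7.30×10⁻⁵ / 1.36×10⁻⁴ = 5.26 m/s
Converting: 5.26 m/s × 3.6 = 18.9 km/h

18.9 km/h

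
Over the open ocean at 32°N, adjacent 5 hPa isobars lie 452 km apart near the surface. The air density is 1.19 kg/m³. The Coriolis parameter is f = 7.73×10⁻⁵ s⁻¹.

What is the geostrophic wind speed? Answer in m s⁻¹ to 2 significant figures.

Pressure gradient: |∂P/∂n| = 500 Pa / 452000 m = 1.11×10⁻³ Pa/m
Geostrophic balance (pressure-gradient force = Coriolis force):
V_g = (1/(fρ)) |∂P/∂n| = 1.11×10⁻³ / (7.73×10⁻⁵ × 1.19) = 12.0 m/s

12 m s⁻¹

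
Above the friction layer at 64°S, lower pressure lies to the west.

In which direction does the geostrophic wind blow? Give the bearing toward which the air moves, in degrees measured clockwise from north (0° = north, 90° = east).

180°

The pressure-gradient force points toward the west (bearing 270°).
Geostrophic balance: in the Southern Hemisphere the Coriolis force deflects motion to the left, so the geostrophic wind blows 90° to the left of the pressure-gradient force (low pressure on the right).
Rotating 270° by 90° counterclockwise gives 180° — the wind blows toward the south.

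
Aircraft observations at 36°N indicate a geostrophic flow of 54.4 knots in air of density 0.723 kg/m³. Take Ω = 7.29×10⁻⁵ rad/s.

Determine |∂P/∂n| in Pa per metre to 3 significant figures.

1.73×10⁻³ Pa/m

Coriolis parameter at 36°N:
f = 2Ω sin φ = 2 × 7.29×10⁻⁵ × sin 36° = 8.57×10⁻⁵ s⁻¹
Wind speed in SI: 54.4 knots = 28.0 m/s
Geostrophic balance rearranged: |∂P/∂n| = f ρ V_g
|∂P/∂n| = 8.57×10⁻⁵ × 0.723 × 28.0 = 1.73×10⁻³ Pa/m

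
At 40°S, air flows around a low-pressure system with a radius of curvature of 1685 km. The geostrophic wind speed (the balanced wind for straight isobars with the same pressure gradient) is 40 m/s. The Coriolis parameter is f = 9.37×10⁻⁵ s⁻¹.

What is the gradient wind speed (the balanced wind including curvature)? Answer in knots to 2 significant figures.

64 knots

Around a low, centrifugal force acts outward with Coriolis, so pressure-gradient force balances both:
(1/ρ)|∂P/∂n| = fV + V²/R  →  V² + fR·V − fR·V_g = 0
With fR = 9.37×10⁻⁵ × 1685×10³ m = 158 m/s:
V = [−fR + √((fR)² + 4 fR V_g)]/2 = [−158 + √(158² + 4×158×40)]/2 = 33.1 m/s
Subgeostrophic (V < V_g = 40 m/s), as expected around a low.
Converting: 33.1 m/s × 1.944 = 64 knots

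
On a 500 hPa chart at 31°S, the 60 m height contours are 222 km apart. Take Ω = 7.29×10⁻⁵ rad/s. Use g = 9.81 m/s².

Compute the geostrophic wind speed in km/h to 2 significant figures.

Coriolis parameter at 31°S:
f = 2Ω sin φ = 2 × 7.29×10⁻⁵ × sin 31° = 7.51×10⁻⁵ s⁻¹
Height gradient: |∂Z/∂n| = 60 m / 222000 m = 2.70×10⁻⁴
On a pressure surface, geostrophic balance gives V_g = (g/f)|∂Z/∂n|:
V_g = 9.81 × 2.70×10⁻⁴ / 7.51×10⁻⁵ = 35.3 m/s
Converting: 35.3 m/s × 3.6 = 130 km/h

130 km/h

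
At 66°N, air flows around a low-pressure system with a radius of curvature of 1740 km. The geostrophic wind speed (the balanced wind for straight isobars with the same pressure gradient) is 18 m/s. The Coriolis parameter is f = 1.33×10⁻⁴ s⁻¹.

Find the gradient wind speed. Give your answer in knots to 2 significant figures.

Around a low, centrifugal force acts outward with Coriolis, so pressure-gradient force balances both:
(1/ρ)|∂P/∂n| = fV + V²/R  →  V² + fR·V − fR·V_g = 0
With fR = 1.33×10⁻⁴ × 1740×10³ m = 231 m/s:
V = [−fR + √((fR)² + 4 fR V_g)]/2 = [−231 + √(231² + 4×231×18)]/2 = 16.8 m/s
Subgeostrophic (V < V_g = 18 m/s), as expected around a low.
Converting: 16.8 m/s × 1.944 = 33 knots

33 knots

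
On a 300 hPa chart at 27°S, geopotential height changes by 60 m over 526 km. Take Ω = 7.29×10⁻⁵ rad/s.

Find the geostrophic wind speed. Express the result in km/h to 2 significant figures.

Coriolis parameter at 27°S:
f = 2Ω sin φ = 2 × 7.29×10⁻⁵ × sin 27° = 6.62×10⁻⁵ s⁻¹
Height gradient: |∂Z/∂n| = 60 m / 526000 m = 1.14×10⁻⁴
On a pressure surface, geostrophic balance gives V_g = (g/f)|∂Z/∂n|:
V_g = 9.81 × 1.14×10⁻⁴ / 6.62×10⁻⁵ = 16.9 m/s
Converting: 16.9 m/s × 3.6 = 61 km/h

61 km/h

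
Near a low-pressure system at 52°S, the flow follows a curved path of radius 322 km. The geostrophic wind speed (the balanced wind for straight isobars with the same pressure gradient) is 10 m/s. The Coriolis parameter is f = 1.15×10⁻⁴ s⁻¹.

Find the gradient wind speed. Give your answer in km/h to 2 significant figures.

29 km/h

Around a low, centrifugal force acts outward with Coriolis, so pressure-gradient force balances both:
(1/ρ)|∂P/∂n| = fV + V²/R  →  V² + fR·V − fR·V_g = 0
With fR = 1.15×10⁻⁴ × 322×10³ m = 37.0 m/s:
V = [−fR + √((fR)² + 4 fR V_g)]/2 = [−37.0 + √(37.0² + 4×37.0×10)]/2 = 8.19 m/s
Subgeostrophic (V < V_g = 10 m/s), as expected around a low.
Converting: 8.19 m/s × 3.6 = 29 km/h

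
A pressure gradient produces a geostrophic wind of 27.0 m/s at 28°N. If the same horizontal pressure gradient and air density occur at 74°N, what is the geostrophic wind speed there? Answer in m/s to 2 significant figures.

With the same pressure gradient and density, V_g ∝ 1/f ∝ 1/sin φ.
V₂ = V₁ · sin φ₁ / sin φ₂ = 27.0 × sin 28° / sin 74°
V₂ = 27.0 × 0.4695/0.9613 = 13 m/s

13 m/s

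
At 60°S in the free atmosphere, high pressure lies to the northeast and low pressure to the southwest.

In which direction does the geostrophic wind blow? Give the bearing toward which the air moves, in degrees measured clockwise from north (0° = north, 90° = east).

The pressure-gradient force points toward the southwest (bearing 225°).
Geostrophic balance: in the Southern Hemisphere the Coriolis force deflects motion to the left, so the geostrophic wind blows 90° to the left of the pressure-gradient force (low pressure on the right).
Rotating 225° by 90° counterclockwise gives 135° — the wind blows toward the southeast.

135°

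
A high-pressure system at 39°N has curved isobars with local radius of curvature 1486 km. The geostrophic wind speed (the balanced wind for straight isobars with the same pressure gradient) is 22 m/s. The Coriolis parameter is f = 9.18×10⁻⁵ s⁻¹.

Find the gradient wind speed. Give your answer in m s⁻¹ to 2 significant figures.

28 m s⁻¹

Around a high, pressure-gradient force acts outward with centrifugal, so Coriolis balances both:
fV = (1/ρ)|∂P/∂n| + V²/R  →  V² − fR·V + fR·V_g = 0
With fR = 9.18×10⁻⁵ × 1486×10³ m = 136 m/s:
V = [fR − √((fR)² − 4 fR V_g)]/2 = [136 − √(136² − 4×136×22)]/2 = 27.6 m/s
Supergeostrophic (V > V_g = 22 m/s), as expected around a high.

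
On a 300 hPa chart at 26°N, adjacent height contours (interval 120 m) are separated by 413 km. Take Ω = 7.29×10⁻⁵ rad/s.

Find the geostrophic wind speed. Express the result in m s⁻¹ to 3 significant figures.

Coriolis parameter at 26°N:
f = 2Ω sin φ = 2 × 7.29×10⁻⁵ × sin 26° = 6.39×10⁻⁵ s⁻¹
Height gradient: |∂Z/∂n| = 120 m / 413000 m = 2.91×10⁻⁴
On a pressure surface, geostrophic balance gives V_g = (g/f)|∂Z/∂n|:
V_g = 9.81 × 2.91×10⁻⁴ / 6.39×10⁻⁵ = 44.6 m/s

44.6 m s⁻¹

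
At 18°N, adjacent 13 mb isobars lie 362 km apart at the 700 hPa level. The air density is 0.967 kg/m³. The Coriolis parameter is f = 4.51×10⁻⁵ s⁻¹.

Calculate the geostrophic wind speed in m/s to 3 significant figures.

Pressure gradient: |∂P/∂n| = 1300 Pa / 362000 m = 3.59×10⁻³ Pa/m
Geostrophic balance (pressure-gradient force = Coriolis force):
V_g = (1/(fρ)) |∂P/∂n| = 3.59×10⁻³ / (4.51×10⁻⁵ × 0.967) = 82.3 m/s

82.3 m/s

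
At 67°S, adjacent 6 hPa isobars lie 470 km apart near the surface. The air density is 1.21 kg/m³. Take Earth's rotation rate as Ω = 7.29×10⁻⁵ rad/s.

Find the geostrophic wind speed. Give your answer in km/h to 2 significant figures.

28 km/h

Coriolis parameter at 67°S:
f = 2Ω sin φ = 2 × 7.29×10⁻⁵ × sin 67° = 1.34×10⁻⁴ s⁻¹
Pressure gradient: |∂P/∂n| = 600 Pa / 470000 m = 1.28×10⁻³ Pa/m
Geostrophic balance (pressure-gradient force = Coriolis force):
V_g = (1/(fρ)) |∂P/∂n| = 1.28×10⁻³ / (1.34×10⁻⁴ × 1.21) = 7.86 m/s
Converting: 7.86 m/s × 3.6 = 28 km/h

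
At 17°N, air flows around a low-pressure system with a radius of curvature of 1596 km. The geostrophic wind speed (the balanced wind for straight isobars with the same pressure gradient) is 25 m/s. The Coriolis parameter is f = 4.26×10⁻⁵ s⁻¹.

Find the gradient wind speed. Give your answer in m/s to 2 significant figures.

19 m/s

Around a low, centrifugal force acts outward with Coriolis, so pressure-gradient force balances both:
(1/ρ)|∂P/∂n| = fV + V²/R  →  V² + fR·V − fR·V_g = 0
With fR = 4.26×10⁻⁵ × 1596×10³ m = 68.0 m/s:
V = [−fR + √((fR)² + 4 fR V_g)]/2 = [−68.0 + √(68.0² + 4×68.0×25)]/2 = 19.4 m/s
Subgeostrophic (V < V_g = 25 m/s), as expected around a low.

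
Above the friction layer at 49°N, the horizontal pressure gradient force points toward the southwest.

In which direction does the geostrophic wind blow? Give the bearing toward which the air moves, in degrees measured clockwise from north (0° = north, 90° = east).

The pressure-gradient force points toward the southwest (bearing 225°).
Geostrophic balance: in the Northern Hemisphere the Coriolis force deflects motion to the right, so the geostrophic wind blows 90° to the right of the pressure-gradient force (low pressure on the left).
Rotating 225° by 90° clockwise gives 315° — the wind blows toward the northwest.

315°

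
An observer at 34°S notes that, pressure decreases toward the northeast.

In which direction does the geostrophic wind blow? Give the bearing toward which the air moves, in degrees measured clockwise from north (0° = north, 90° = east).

The pressure-gradient force points toward the northeast (bearing 045°).
Geostrophic balance: in the Southern Hemisphere the Coriolis force deflects motion to the left, so the geostrophic wind blows 90° to the left of the pressure-gradient force (low pressure on the right).
Rotating 045° by 90° counterclockwise gives 315° — the wind blows toward the northwest.

315°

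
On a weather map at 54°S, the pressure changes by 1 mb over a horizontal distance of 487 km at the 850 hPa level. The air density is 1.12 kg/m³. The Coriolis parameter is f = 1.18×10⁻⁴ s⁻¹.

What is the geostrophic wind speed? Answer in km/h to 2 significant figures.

Pressure gradient: |∂P/∂n| = 100 Pa / 487000 m = 2.05×10⁻⁴ Pa/m
Geostrophic balance (pressure-gradient force = Coriolis force):
V_g = (1/(fρ)) |∂P/∂n| = 2.05×10⁻⁴ / (1.18×10⁻⁴ × 1.12) = 1.55 m/s
Converting: 1.55 m/s × 3.6 = 5.6 km/h

5.6 km/h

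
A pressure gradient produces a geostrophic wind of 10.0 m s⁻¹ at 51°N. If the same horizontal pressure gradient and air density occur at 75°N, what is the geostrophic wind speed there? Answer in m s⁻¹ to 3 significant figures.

With the same pressure gradient and density, V_g ∝ 1/f ∝ 1/sin φ.
V₂ = V₁ · sin φ₁ / sin φ₂ = 10.0 × sin 51° / sin 75°
V₂ = 10.0 × 0.7771/0.9659 = 8.05 m s⁻¹

8.05 m s⁻¹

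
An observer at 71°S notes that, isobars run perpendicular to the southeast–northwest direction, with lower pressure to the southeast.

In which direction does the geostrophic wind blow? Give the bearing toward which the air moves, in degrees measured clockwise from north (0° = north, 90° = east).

The pressure-gradient force points toward the southeast (bearing 135°).
Geostrophic balance: in the Southern Hemisphere the Coriolis force deflects motion to the left, so the geostrophic wind blows 90° to the left of the pressure-gradient force (low pressure on the right).
Rotating 135° by 90° counterclockwise gives 045° — the wind blows toward the northeast.

045°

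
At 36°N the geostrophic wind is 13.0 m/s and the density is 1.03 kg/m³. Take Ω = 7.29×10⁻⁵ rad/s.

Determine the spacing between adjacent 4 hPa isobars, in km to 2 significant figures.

Coriolis parameter at 36°N:
f = 2Ω sin φ = 2 × 7.29×10⁻⁵ × sin 36° = 8.57×10⁻⁵ s⁻¹
Geostrophic balance rearranged: |∂P/∂n| = f ρ V_g
|∂P/∂n| = 8.57×10⁻⁵ × 1.03 × 13.0 = 1.15×10⁻³ Pa/m
Isobar spacing: Δn = ΔP/|∂P/∂n| = 400 Pa / 1.15×10⁻³ Pa/m = 348581 m ≈ 350 km

350 km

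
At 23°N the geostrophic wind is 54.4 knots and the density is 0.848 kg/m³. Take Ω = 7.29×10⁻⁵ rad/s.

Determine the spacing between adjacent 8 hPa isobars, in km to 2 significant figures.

Coriolis parameter at 23°N:
f = 2Ω sin φ = 2 × 7.29×10⁻⁵ × sin 23° = 5.70×10⁻⁵ s⁻¹
Wind speed in SI: 54.4 knots = 28.0 m/s
Geostrophic balance rearranged: |∂P/∂n| = f ρ V_g
|∂P/∂n| = 5.70×10⁻⁵ × 0.848 × 28.0 = 1.35×10⁻³ Pa/m
Isobar spacing: Δn = ΔP/|∂P/∂n| = 800 Pa / 1.35×10⁻³ Pa/m = 591727 m ≈ 590 km

590 km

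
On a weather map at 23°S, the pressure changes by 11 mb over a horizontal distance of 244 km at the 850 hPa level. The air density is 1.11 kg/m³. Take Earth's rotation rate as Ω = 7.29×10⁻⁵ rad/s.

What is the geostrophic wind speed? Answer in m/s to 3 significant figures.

71.3 m/s

Coriolis parameter at 23°S:
f = 2Ω sin φ = 2 × 7.29×10⁻⁵ × sin 23° = 5.70×10⁻⁵ s⁻¹
Pressure gradient: |∂P/∂n| = 1100 Pa / 244000 m = 4.51×10⁻³ Pa/m
Geostrophic balance (pressure-gradient force = Coriolis force):
V_g = (1/(fρ)) |∂P/∂n| = 4.51×10⁻³ / (5.70×10⁻⁵ × 1.11) = 71.3 m/s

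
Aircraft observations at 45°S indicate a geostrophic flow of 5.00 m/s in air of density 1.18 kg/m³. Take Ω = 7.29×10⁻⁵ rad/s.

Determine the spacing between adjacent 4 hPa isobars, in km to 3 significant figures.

658 km

Coriolis parameter at 45°S:
f = 2Ω sin φ = 2 × 7.29×10⁻⁵ × sin 45° = 1.03×10⁻⁴ s⁻¹
Geostrophic balance rearranged: |∂P/∂n| = f ρ V_g
|∂P/∂n| = 1.03×10⁻⁴ × 1.18 × 5.00 = 6.08×10⁻⁴ Pa/m
Isobar spacing: Δn = ΔP/|∂P/∂n| = 400 Pa / 6.08×10⁻⁴ Pa/m = 657606 m ≈ 658 km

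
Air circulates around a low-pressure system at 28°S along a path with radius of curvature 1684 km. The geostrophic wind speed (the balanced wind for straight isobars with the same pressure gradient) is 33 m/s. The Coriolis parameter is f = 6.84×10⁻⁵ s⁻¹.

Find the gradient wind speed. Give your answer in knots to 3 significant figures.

52.0 knots

Around a low, centrifugal force acts outward with Coriolis, so pressure-gradient force balances both:
(1/ρ)|∂P/∂n| = fV + V²/R  →  V² + fR·V − fR·V_g = 0
With fR = 6.84×10⁻⁵ × 1684×10³ m = 115 m/s:
V = [−fR + √((fR)² + 4 fR V_g)]/2 = [−115 + √(115² + 4×115×33)]/2 = 26.8 m/s
Subgeostrophic (V < V_g = 33 m/s), as expected around a low.
Converting: 26.8 m/s × 1.944 = 52.0 knots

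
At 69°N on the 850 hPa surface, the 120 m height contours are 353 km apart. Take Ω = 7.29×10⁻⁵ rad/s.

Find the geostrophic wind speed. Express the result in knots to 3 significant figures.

Coriolis parameter at 69°N:
f = 2Ω sin φ = 2 × 7.29×10⁻⁵ × sin 69° = 1.36×10⁻⁴ s⁻¹
Height gradient: |∂Z/∂n| = 120 m / 353000 m = 3.40×10⁻⁴
On a pressure surface, geostrophic balance gives V_g = (g/f)|∂Z/∂n|:
V_g = 9.81 × 3.40×10⁻⁴ / 1.36×10⁻⁴ = 24.5 m/s
Converting: 24.5 m/s × 1.944 = 47.6 knots

47.6 knots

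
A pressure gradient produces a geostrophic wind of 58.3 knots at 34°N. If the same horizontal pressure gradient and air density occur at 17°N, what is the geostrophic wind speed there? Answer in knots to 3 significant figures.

With the same pressure gradient and density, V_g ∝ 1/f ∝ 1/sin φ.
V₂ = V₁ · sin φ₁ / sin φ₂ = 58.3 × sin 34° / sin 17°
V₂ = 58.3 × 0.5592/0.2924 = 112 knots

112 knots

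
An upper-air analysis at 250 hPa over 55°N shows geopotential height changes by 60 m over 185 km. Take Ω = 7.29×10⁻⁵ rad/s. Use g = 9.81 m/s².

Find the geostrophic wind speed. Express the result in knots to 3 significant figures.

Coriolis parameter at 55°N:
f = 2Ω sin φ = 2 × 7.29×10⁻⁵ × sin 55° = 1.19×10⁻⁴ s⁻¹
Height gradient: |∂Z/∂n| = 60 m / 185000 m = 3.24×10⁻⁴
On a pressure surface, geostrophic balance gives V_g = (g/f)|∂Z/∂n|:
V_g = 9.81 × 3.24×10⁻⁴ / 1.19×10⁻⁴ = 26.6 m/s
Converting: 26.6 m/s × 1.944 = 51.8 knots

51.8 knots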